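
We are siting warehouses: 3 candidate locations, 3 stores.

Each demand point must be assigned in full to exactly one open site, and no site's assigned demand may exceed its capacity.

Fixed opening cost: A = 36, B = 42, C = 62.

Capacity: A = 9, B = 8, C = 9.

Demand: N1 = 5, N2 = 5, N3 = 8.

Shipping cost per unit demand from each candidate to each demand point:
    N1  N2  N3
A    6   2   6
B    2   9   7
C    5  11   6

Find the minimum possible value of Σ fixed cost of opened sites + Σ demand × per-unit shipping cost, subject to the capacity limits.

208

Open {A, B, C}; cheapest assignment that respects the capacities:
  A (cap 9, load 5): N2 — cost 5×2 = 10
  B (cap 8, load 5): N1 — cost 5×2 = 10
  C (cap 9, load 8): N3 — cost 8×6 = 48
  Shipping 68, fixed 140 → total 208.
  Any other capacity-feasible assignment to {A, B, C} ships for at least 68.
Total demand is 18; every other set of sites either has combined capacity below 18 or cannot fit the demands without splitting one across sites, so {A, B, C} is the only feasible choice of open sites. Minimum: 208.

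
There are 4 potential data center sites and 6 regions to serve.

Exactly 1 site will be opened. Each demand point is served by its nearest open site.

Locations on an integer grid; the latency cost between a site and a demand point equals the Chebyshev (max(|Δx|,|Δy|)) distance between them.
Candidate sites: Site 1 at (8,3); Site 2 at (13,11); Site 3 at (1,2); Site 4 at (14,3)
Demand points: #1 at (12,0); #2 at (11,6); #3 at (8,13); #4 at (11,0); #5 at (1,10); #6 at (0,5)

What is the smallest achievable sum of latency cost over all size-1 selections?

Open {Site 1}.
  #1→Site 1 4, #2→Site 1 3, #3→Site 1 10, #4→Site 1 3, #5→Site 1 7, #6→Site 1 8  ⇒ total 35.
Compare {Site 4}: total 46.
Compare {Site 3}: total 53.
No size-1 selection does better; minimum is 35.

35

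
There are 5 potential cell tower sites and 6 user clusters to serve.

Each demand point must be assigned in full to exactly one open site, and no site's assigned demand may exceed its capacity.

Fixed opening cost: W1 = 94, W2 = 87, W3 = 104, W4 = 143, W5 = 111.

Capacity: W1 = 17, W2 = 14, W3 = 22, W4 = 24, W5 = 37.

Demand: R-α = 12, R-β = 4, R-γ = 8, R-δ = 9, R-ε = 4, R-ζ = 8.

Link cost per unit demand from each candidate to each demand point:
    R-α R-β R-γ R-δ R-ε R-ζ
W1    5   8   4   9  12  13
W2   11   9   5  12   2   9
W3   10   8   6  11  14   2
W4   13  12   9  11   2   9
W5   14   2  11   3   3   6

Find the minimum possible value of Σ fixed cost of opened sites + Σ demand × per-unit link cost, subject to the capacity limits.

448

Open {W1, W5}; cheapest assignment that respects the capacities:
  W1 (cap 17, load 12): R-α — cost 12×5 = 60
  W5 (cap 37, load 33): R-β, R-γ, R-δ, R-ε, R-ζ — cost 4×2 + 8×11 + 9×3 + 4×3 + 8×6 = 183
  Shipping 243, fixed 205 → total 448.
  Any other capacity-feasible assignment to {W1, W5} ships for at least 243.
Compare {W3, W5}: its best feasible assignment gives total 478.
Compare {W1, W3, W5}: its best feasible assignment gives total 480.
Every other set of open sites that can feasibly serve all demand totals ≥ 478 even under its best assignment. Minimum: 448.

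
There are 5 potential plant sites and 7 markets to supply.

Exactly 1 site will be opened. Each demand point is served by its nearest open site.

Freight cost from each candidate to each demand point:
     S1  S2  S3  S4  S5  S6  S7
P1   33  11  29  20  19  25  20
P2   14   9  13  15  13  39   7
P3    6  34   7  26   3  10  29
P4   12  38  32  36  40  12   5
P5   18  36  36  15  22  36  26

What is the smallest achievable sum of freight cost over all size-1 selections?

110

Open {P2}.
  S1→P2 14, S2→P2 9, S3→P2 13, S4→P2 15, S5→P2 13, S6→P2 39, S7→P2 7  ⇒ total 110.
Compare {P3}: total 115.
Compare {P1}: total 157.
No size-1 selection does better; minimum is 110.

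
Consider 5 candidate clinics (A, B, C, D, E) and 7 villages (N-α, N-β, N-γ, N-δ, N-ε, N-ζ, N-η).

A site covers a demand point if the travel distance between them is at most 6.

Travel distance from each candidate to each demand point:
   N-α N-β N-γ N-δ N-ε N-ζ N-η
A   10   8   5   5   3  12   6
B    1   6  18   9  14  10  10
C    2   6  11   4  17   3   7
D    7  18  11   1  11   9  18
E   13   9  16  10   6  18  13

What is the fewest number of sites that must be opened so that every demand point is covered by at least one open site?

2

Coverage sets (demand points within 6 of each site):
  A: {N-γ, N-δ, N-ε, N-η}
  B: {N-α, N-β}
  C: {N-α, N-β, N-δ, N-ζ}
  D: {N-δ}
  E: {N-ε}
No single site covers all 7 demand points.
But {A, C} covers everything, so the minimum is 2.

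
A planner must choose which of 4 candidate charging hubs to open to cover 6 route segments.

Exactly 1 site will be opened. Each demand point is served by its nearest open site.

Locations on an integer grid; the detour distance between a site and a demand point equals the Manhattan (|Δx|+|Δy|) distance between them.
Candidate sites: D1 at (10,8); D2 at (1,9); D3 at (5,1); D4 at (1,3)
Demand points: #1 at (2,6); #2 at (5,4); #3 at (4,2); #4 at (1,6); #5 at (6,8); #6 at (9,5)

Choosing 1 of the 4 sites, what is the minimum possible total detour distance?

Open {D4}.
  #1→D4 4, #2→D4 5, #3→D4 4, #4→D4 3, #5→D4 10, #6→D4 10  ⇒ total 36.
Compare {D3}: total 38.
Compare {D2}: total 44.
No size-1 selection does better; minimum is 36.

36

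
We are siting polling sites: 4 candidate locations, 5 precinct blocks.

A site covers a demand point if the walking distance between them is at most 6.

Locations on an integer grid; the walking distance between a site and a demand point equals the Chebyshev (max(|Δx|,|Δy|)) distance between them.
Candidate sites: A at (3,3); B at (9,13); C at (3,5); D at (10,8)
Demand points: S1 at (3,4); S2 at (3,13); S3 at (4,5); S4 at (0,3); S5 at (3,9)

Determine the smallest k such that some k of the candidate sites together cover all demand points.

Coverage sets (demand points within 6 of each site):
  A: {S1, S3, S4, S5}
  B: {S2, S5}
  C: {S1, S3, S4, S5}
  D: {S3}
No single site covers all 5 demand points.
But {A, B} covers everything, so the minimum is 2.

2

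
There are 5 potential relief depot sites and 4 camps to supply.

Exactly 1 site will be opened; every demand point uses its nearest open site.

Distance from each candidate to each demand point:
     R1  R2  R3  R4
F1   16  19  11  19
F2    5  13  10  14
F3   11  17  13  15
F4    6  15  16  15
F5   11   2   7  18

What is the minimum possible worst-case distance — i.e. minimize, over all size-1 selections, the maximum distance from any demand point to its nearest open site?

14

Open {F2}.
  Farthest demand point is R4 at distance 14 (to F2); all others are ≤ 14.
With {F4} the worst case is 16.
With {F3} the worst case is 17.
No size-1 selection achieves below 14.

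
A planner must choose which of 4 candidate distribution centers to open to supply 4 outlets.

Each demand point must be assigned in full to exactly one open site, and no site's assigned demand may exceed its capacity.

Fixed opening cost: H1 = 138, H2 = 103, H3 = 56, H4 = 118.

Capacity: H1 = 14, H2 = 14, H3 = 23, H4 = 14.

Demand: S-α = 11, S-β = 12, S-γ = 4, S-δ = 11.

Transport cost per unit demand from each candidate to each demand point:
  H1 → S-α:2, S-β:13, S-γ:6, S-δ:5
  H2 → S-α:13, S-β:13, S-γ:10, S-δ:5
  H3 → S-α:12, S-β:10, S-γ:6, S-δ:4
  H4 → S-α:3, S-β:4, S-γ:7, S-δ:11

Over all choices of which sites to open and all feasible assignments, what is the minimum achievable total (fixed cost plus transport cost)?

450

Open {H1, H3, H4}; cheapest assignment that respects the capacities:
  H1 (cap 14, load 11): S-α — cost 11×2 = 22
  H3 (cap 23, load 15): S-γ, S-δ — cost 4×6 + 11×4 = 68
  H4 (cap 14, load 12): S-β — cost 12×4 = 48
  Shipping 138, fixed 312 → total 450.
  Any other capacity-feasible assignment to {H1, H3, H4} ships for at least 138.
Compare {H2, H3, H4}: its best feasible assignment gives total 509.
Compare {H1, H2, H3}: its best feasible assignment gives total 518.
Every other set of open sites that can feasibly serve all demand totals ≥ 509 even under its best assignment. Minimum: 450.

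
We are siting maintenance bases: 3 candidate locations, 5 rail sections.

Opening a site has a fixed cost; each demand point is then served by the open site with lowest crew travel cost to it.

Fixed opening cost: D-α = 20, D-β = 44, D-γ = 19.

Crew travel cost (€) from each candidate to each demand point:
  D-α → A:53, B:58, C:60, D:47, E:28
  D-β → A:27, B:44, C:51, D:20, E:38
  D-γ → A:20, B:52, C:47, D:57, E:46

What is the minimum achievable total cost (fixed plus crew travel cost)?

Open {D-β}: assign each demand point to its cheapest open site.
  A→D-β 27, B→D-β 44, C→D-β 51, D→D-β 20, E→D-β 38
  crew travel cost 180, fixed 44 → total 224.
Compare {D-β, D-γ}: crew travel cost 169 + fixed 63 = 232.
Compare {D-α, D-γ}: crew travel cost 194 + fixed 39 = 233.
Compare {D-α, D-β}: crew travel cost 170 + fixed 64 = 234.
All other subsets cost ≥ 232. Minimum total cost: 224.

224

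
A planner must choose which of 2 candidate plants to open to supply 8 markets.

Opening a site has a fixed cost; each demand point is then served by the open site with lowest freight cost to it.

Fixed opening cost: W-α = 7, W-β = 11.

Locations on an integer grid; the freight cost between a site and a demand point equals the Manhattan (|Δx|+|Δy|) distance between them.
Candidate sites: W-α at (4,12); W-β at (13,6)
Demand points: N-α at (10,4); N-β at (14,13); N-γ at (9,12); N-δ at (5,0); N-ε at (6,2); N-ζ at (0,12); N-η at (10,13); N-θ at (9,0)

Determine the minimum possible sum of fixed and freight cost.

81

Open {W-α, W-β}: assign each demand point to its cheapest open site.
  N-α→W-β 5, N-β→W-β 8, N-γ→W-α 5, N-δ→W-α 13, N-ε→W-β 11, N-ζ→W-α 4, N-η→W-α 7, N-θ→W-β 10
  freight cost 63, fixed 18 → total 81.
Compare {W-α}: freight cost 83 + fixed 7 = 90.
Compare {W-β}: freight cost 87 + fixed 11 = 98.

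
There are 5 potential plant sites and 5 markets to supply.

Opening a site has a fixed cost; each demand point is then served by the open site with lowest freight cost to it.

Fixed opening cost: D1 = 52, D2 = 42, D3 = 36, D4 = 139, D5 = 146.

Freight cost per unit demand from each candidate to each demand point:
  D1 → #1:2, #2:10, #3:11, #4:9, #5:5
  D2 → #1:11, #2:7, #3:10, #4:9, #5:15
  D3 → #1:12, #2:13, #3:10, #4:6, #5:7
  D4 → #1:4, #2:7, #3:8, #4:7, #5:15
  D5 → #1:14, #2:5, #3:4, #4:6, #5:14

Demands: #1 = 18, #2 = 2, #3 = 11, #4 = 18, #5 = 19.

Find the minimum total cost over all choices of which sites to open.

Open {D1, D3}: assign each demand point to its cheapest open site.
  #1→D1 18×2=36, #2→D1 2×10=20, #3→D3 11×10=110, #4→D3 18×6=108, #5→D1 19×5=95
  freight cost 369, fixed 88 → total 457.
Compare {D1}: freight cost 434 + fixed 52 = 486.
Compare {D1, D5}: freight cost 293 + fixed 198 = 491.
Compare {D1, D2, D3}: freight cost 363 + fixed 130 = 493.
All other subsets cost ≥ 486. Minimum total cost: 457.

457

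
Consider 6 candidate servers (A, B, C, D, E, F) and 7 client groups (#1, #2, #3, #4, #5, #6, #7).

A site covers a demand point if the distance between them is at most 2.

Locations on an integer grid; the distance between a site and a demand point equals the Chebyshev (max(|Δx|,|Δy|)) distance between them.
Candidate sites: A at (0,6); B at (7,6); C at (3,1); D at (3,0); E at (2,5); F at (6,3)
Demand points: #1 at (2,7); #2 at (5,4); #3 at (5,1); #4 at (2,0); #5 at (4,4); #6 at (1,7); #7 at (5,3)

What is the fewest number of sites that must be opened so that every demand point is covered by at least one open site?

3

Coverage sets (demand points within 2 of each site):
  A: {#1, #6}
  B: {#2}
  C: {#3, #4, #7}
  D: {#3, #4}
  E: {#1, #5, #6}
  F: {#2, #3, #5, #7}
No 2 sites suffice: every size-2 union leaves at least one demand point uncovered.
But {A, C, F} covers everything, so the minimum is 3.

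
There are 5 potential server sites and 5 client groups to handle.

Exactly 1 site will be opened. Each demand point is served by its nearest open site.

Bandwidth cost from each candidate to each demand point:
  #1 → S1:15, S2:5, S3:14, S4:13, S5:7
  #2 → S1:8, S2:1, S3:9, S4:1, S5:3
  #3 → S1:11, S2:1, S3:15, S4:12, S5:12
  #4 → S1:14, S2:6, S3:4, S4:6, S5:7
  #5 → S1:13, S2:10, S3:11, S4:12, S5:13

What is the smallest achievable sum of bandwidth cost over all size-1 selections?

Open {#2}.
  S1→#2 8, S2→#2 1, S3→#2 9, S4→#2 1, S5→#2 3  ⇒ total 22.
Compare {#4}: total 37.
Compare {#3}: total 51.
No size-1 selection does better; minimum is 22.

22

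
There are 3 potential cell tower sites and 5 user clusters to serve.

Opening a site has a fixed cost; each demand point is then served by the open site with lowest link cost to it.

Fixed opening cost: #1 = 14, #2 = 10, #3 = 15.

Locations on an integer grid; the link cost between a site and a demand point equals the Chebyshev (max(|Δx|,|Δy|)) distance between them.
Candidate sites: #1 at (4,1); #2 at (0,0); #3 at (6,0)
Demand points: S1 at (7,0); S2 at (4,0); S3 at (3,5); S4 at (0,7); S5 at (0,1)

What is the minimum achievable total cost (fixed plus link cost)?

Open {#1}: assign each demand point to its cheapest open site.
  S1→#1 3, S2→#1 1, S3→#1 4, S4→#1 6, S5→#1 4
  link cost 18, fixed 14 → total 32.
Compare {#2}: link cost 24 + fixed 10 = 34.
Compare {#3}: link cost 21 + fixed 15 = 36.
Compare {#1, #2}: link cost 15 + fixed 24 = 39.
All other subsets cost ≥ 34. Minimum total cost: 32.

32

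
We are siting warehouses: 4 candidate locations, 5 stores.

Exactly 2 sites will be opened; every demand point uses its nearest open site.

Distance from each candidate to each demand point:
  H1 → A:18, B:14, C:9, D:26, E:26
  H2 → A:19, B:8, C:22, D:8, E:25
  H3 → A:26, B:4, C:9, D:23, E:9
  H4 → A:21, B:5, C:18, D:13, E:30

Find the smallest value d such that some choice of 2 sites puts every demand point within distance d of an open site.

Open {H2, H3}.
  Farthest demand point is A at distance 19 (to H2); all others are ≤ 19.
With {H3, H4} the worst case is 21.
With {H1, H3} the worst case is 23.
No size-2 selection achieves below 19.

19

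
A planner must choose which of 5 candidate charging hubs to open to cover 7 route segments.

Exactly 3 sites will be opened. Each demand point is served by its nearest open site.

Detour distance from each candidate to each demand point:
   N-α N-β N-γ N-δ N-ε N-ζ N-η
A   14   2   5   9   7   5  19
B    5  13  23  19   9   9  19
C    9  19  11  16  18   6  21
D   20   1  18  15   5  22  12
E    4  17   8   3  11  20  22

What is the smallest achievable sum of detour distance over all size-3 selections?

35

Open {A, D, E}.
  N-α→E 4, N-β→D 1, N-γ→A 5, N-δ→E 3, N-ε→D 5, N-ζ→A 5, N-η→D 12  ⇒ total 35.
Compare {C, D, E}: total 39.
Compare {A, B, D}: total 42.
No size-3 selection does better; minimum is 35.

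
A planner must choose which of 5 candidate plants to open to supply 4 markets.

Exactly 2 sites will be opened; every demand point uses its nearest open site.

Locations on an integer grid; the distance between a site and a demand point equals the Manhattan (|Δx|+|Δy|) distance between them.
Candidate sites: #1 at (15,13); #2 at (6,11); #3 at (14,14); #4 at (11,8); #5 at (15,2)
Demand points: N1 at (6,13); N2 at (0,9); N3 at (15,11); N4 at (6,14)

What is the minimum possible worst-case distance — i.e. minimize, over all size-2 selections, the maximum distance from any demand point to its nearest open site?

Open {#1, #2}.
  Farthest demand point is N2 at distance 8 (to #2); all others are ≤ 8.
With {#2, #3} the worst case is 8.
With {#2, #4} the worst case is 8.
No size-2 selection achieves below 8.

8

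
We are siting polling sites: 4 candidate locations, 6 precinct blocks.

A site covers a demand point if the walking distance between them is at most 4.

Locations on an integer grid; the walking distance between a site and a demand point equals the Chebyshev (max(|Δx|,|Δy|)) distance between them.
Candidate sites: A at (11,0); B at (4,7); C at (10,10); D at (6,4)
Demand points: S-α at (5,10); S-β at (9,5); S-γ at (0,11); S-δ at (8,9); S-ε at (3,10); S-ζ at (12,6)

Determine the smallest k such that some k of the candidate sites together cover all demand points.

Coverage sets (demand points within 4 of each site):
  A: {}
  B: {S-α, S-γ, S-δ, S-ε}
  C: {S-δ, S-ζ}
  D: {S-β}
No 2 sites suffice: every size-2 union leaves at least one demand point uncovered.
But {B, C, D} covers everything, so the minimum is 3.

3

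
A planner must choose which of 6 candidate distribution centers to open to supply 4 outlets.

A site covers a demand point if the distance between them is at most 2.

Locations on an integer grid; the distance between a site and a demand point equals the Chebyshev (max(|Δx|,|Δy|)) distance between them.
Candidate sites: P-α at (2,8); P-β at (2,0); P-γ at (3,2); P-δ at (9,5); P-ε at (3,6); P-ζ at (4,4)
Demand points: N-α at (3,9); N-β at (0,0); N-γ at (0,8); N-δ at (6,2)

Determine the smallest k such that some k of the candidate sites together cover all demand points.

3

Coverage sets (demand points within 2 of each site):
  P-α: {N-α, N-γ}
  P-β: {N-β}
  P-γ: {}
  P-δ: {}
  P-ε: {}
  P-ζ: {N-δ}
No 2 sites suffice: every size-2 union leaves at least one demand point uncovered.
But {P-α, P-β, P-ζ} covers everything, so the minimum is 3.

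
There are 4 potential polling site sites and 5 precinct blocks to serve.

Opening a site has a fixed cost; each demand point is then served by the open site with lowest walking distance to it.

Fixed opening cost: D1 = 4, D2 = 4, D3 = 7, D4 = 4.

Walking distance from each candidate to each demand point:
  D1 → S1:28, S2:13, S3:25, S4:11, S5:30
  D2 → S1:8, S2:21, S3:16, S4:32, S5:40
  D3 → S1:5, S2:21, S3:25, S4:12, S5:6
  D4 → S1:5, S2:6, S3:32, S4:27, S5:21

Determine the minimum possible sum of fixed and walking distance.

60

Open {D2, D3, D4}: assign each demand point to its cheapest open site.
  S1→D3 5, S2→D4 6, S3→D2 16, S4→D3 12, S5→D3 6
  walking distance 45, fixed 15 → total 60.
Compare {D1, D2, D3, D4}: walking distance 44 + fixed 19 = 63.
Compare {D3, D4}: walking distance 54 + fixed 11 = 65.
Compare {D1, D2, D3}: walking distance 51 + fixed 15 = 66.
All other subsets cost ≥ 63. Minimum total cost: 60.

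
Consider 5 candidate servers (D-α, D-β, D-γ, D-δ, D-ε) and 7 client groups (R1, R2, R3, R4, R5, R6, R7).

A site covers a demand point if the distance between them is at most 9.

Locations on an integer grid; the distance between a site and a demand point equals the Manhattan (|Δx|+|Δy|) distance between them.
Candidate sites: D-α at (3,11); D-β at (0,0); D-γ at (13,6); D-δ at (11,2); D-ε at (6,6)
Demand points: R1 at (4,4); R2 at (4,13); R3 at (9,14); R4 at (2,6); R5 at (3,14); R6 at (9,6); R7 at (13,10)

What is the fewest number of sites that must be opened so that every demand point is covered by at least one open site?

2

Coverage sets (demand points within 9 of each site):
  D-α: {R1, R2, R3, R4, R5}
  D-β: {R1, R4}
  D-γ: {R6, R7}
  D-δ: {R1, R6}
  D-ε: {R1, R2, R4, R6}
No single site covers all 7 demand points.
But {D-α, D-γ} covers everything, so the minimum is 2.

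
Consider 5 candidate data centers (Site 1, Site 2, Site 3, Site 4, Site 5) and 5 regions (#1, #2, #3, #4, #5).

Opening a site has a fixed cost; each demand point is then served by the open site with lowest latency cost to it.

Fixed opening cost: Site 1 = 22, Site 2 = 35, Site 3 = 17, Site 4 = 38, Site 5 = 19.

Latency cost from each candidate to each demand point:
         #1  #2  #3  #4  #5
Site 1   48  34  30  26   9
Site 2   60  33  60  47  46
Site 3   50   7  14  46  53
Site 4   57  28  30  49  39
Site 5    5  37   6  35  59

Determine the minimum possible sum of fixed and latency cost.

111

Open {Site 1, Site 3, Site 5}: assign each demand point to its cheapest open site.
  #1→Site 5 5, #2→Site 3 7, #3→Site 5 6, #4→Site 1 26, #5→Site 1 9
  latency cost 53, fixed 58 → total 111.
Compare {Site 1, Site 5}: latency cost 80 + fixed 41 = 121.
Compare {Site 3, Site 5}: latency cost 106 + fixed 36 = 142.
Compare {Site 1, Site 3}: latency cost 104 + fixed 39 = 143.
All other subsets cost ≥ 121. Minimum total cost: 111.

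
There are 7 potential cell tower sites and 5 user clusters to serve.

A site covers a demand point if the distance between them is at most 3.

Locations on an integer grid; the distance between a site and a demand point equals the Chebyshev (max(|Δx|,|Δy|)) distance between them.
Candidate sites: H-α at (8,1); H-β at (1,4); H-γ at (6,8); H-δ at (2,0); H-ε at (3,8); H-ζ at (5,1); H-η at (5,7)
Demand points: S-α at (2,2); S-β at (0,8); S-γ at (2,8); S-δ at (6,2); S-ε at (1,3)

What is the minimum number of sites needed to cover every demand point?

3

Coverage sets (demand points within 3 of each site):
  H-α: {S-δ}
  H-β: {S-α, S-ε}
  H-γ: {}
  H-δ: {S-α, S-ε}
  H-ε: {S-β, S-γ}
  H-ζ: {S-α, S-δ}
  H-η: {S-γ}
No 2 sites suffice: every size-2 union leaves at least one demand point uncovered.
But {H-α, H-β, H-ε} covers everything, so the minimum is 3.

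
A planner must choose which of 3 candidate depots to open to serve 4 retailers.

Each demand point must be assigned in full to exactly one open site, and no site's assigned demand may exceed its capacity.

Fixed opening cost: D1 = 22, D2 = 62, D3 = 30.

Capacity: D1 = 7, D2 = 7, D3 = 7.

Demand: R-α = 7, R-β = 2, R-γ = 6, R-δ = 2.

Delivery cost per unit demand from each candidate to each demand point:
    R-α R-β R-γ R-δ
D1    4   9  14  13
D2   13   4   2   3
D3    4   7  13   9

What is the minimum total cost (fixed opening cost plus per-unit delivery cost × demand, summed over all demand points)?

186

Open {D1, D2, D3}; cheapest assignment that respects the capacities:
  D1 (cap 7, load 7): R-α — cost 7×4 = 28
  D2 (cap 7, load 6): R-γ — cost 6×2 = 12
  D3 (cap 7, load 4): R-β, R-δ — cost 2×7 + 2×9 = 32
  Shipping 72, fixed 114 → total 186.
  Any other capacity-feasible assignment to {D1, D2, D3} ships for at least 72.
Total demand is 17 and no other set of sites has combined capacity ≥ 17, so {D1, D2, D3} is the only feasible choice of open sites. Minimum: 186.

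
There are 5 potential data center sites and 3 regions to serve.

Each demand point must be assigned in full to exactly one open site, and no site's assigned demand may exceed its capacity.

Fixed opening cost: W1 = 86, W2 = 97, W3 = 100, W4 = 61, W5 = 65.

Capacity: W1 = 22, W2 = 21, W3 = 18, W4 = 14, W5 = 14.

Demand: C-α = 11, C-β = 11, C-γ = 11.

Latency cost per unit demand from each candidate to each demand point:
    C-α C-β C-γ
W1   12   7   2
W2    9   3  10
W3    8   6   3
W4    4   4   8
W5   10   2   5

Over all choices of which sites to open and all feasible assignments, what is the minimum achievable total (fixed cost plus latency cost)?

290

Open {W1, W4}; cheapest assignment that respects the capacities:
  W1 (cap 22, load 22): C-β, C-γ — cost 11×7 + 11×2 = 99
  W4 (cap 14, load 11): C-α — cost 11×4 = 44
  Shipping 143, fixed 147 → total 290.
  Any other capacity-feasible assignment to {W1, W4} ships for at least 143.
Compare {W1, W4, W5}: its best feasible assignment gives total 300.
Compare {W3, W4, W5}: its best feasible assignment gives total 325.
Every other set of open sites that can feasibly serve all demand totals ≥ 300 even under its best assignment. Minimum: 290.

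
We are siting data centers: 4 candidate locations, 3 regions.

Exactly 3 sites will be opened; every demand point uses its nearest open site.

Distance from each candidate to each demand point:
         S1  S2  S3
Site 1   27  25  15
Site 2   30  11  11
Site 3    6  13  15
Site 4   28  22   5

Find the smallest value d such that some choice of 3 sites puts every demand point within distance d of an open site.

11

Open {Site 1, Site 2, Site 3}.
  Farthest demand point is S2 at distance 11 (to Site 2); all others are ≤ 11.
With {Site 2, Site 3, Site 4} the worst case is 11.
With {Site 1, Site 3, Site 4} the worst case is 13.
No size-3 selection achieves below 11.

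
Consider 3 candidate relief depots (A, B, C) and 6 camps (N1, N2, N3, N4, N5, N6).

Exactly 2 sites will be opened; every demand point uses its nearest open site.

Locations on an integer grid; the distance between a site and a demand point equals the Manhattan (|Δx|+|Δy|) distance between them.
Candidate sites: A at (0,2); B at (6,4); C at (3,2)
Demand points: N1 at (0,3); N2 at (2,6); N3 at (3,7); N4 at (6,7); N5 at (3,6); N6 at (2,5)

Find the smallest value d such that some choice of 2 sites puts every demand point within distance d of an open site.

5

Open {B, C}.
  Farthest demand point is N2 at distance 5 (to C); all others are ≤ 5.
With {A, B} the worst case is 6.
With {A, C} the worst case is 8.
No size-2 selection achieves below 5.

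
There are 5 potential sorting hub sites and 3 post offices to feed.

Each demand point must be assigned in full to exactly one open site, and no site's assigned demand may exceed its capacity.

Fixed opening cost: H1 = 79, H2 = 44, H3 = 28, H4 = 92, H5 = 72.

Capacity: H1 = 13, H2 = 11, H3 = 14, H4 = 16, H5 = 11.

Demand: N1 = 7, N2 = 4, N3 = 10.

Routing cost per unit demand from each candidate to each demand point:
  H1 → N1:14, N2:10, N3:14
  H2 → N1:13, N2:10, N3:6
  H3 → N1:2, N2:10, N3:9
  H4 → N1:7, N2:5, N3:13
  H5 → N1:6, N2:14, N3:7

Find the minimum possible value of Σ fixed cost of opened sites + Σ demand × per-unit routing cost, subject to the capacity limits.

Open {H2, H3}; cheapest assignment that respects the capacities:
  H2 (cap 11, load 10): N3 — cost 10×6 = 60
  H3 (cap 14, load 11): N1, N2 — cost 7×2 + 4×10 = 54
  Shipping 114, fixed 72 → total 186.
  Any other capacity-feasible assignment to {H2, H3} ships for at least 114.
Compare {H3, H5}: its best feasible assignment gives total 224.
Compare {H2, H3, H4}: its best feasible assignment gives total 258.
Every other set of open sites that can feasibly serve all demand totals ≥ 224 even under its best assignment. Minimum: 186.

186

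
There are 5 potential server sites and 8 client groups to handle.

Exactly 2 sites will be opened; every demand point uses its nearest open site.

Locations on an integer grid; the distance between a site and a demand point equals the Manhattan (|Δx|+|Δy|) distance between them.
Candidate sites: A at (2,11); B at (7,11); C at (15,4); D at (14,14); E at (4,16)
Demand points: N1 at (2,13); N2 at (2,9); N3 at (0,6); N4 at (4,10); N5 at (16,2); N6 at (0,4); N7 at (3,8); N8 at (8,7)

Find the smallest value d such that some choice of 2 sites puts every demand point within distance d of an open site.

10

Open {A, C}.
  Farthest demand point is N8 at distance 10 (to A); all others are ≤ 10.
With {A, D} the worst case is 14.
With {B, C} the worst case is 14.
No size-2 selection achieves below 10.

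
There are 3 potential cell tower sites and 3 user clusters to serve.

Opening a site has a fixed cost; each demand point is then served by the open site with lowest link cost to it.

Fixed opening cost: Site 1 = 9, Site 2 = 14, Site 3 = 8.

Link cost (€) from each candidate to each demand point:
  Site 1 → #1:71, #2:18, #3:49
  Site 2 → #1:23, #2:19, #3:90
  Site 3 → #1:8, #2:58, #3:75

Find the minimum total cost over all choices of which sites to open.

Open {Site 1, Site 3}: assign each demand point to its cheapest open site.
  #1→Site 3 8, #2→Site 1 18, #3→Site 1 49
  link cost 75, fixed 17 → total 92.
Compare {Site 1, Site 2, Site 3}: link cost 75 + fixed 31 = 106.
Compare {Site 1, Site 2}: link cost 90 + fixed 23 = 113.
Compare {Site 2, Site 3}: link cost 102 + fixed 22 = 124.
All other subsets cost ≥ 106. Minimum total cost: 92.

92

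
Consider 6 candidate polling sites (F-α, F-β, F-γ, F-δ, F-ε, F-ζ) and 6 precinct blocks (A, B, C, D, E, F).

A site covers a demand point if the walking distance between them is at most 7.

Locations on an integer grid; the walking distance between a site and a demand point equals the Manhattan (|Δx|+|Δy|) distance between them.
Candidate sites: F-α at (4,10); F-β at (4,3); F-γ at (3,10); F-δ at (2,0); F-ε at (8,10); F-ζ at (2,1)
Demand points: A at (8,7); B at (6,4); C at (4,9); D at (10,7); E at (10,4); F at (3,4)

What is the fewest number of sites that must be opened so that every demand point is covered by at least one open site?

Coverage sets (demand points within 7 of each site):
  F-α: {A, C, F}
  F-β: {B, C, E, F}
  F-γ: {C, F}
  F-δ: {F}
  F-ε: {A, C, D}
  F-ζ: {B, F}
No single site covers all 6 demand points.
But {F-β, F-ε} covers everything, so the minimum is 2.

2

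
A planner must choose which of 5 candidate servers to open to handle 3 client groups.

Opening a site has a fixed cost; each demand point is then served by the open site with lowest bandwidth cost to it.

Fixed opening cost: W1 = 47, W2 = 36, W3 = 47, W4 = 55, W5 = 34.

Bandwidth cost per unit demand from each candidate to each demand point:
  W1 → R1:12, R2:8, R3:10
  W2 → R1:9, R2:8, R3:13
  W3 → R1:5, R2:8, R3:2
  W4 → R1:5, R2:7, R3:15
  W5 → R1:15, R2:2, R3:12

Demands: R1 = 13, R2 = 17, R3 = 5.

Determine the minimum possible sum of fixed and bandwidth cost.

Open {W3, W5}: assign each demand point to its cheapest open site.
  R1→W3 13×5=65, R2→W5 17×2=34, R3→W3 5×2=10
  bandwidth cost 109, fixed 81 → total 190.
Compare {W2, W3, W5}: bandwidth cost 109 + fixed 117 = 226.
Compare {W1, W3, W5}: bandwidth cost 109 + fixed 128 = 237.
Compare {W3, W4, W5}: bandwidth cost 109 + fixed 136 = 245.
All other subsets cost ≥ 226. Minimum total cost: 190.

190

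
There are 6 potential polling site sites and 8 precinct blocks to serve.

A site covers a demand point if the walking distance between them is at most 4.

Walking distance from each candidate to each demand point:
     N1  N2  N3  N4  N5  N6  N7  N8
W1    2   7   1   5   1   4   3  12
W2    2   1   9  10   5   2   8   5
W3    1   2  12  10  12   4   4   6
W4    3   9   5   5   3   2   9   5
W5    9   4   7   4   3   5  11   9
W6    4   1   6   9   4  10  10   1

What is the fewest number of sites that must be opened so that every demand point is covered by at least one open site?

3

Coverage sets (demand points within 4 of each site):
  W1: {N1, N3, N5, N6, N7}
  W2: {N1, N2, N6}
  W3: {N1, N2, N6, N7}
  W4: {N1, N5, N6}
  W5: {N2, N4, N5}
  W6: {N1, N2, N5, N8}
No 2 sites suffice: every size-2 union leaves at least one demand point uncovered.
But {W1, W5, W6} covers everything, so the minimum is 3.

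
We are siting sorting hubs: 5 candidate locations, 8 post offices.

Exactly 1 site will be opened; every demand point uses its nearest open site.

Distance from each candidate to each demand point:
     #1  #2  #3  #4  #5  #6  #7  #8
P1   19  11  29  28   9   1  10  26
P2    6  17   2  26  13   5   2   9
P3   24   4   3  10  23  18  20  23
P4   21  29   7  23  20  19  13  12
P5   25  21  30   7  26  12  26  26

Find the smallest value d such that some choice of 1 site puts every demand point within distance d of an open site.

24

Open {P3}.
  Farthest demand point is #1 at distance 24 (to P3); all others are ≤ 24.
With {P2} the worst case is 26.
With {P1} the worst case is 29.
No size-1 selection achieves below 24.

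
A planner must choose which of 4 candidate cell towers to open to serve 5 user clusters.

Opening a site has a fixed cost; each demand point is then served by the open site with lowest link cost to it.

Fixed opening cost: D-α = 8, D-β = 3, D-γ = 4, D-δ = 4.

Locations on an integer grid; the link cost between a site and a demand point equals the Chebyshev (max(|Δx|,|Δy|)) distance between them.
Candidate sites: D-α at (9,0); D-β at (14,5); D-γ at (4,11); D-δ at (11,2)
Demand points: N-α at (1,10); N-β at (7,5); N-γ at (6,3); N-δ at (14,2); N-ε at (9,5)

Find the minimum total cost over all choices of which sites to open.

26

Open {D-γ, D-δ}: assign each demand point to its cheapest open site.
  N-α→D-γ 3, N-β→D-δ 4, N-γ→D-δ 5, N-δ→D-δ 3, N-ε→D-δ 3
  link cost 18, fixed 8 → total 26.
Compare {D-δ}: link cost 25 + fixed 4 = 29.
Compare {D-β, D-γ, D-δ}: link cost 18 + fixed 11 = 29.
Compare {D-β, D-γ}: link cost 25 + fixed 7 = 32.
All other subsets cost ≥ 29. Minimum total cost: 26.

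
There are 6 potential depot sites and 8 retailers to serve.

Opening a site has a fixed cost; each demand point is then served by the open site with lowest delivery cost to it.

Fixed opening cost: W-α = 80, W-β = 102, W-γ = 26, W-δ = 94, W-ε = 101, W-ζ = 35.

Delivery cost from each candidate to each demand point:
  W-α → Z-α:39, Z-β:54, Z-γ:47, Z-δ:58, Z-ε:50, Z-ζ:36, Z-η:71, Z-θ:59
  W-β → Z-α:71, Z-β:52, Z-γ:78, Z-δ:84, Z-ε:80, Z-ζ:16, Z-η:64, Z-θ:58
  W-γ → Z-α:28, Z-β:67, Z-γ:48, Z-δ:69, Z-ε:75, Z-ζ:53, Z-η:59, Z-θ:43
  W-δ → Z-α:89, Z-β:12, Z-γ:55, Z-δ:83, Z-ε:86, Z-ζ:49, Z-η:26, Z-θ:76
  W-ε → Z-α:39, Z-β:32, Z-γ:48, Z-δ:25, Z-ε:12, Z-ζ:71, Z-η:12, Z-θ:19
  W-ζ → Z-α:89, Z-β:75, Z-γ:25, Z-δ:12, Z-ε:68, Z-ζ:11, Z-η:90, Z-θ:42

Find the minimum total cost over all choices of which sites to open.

Open {W-ε, W-ζ}: assign each demand point to its cheapest open site.
  Z-α→W-ε 39, Z-β→W-ε 32, Z-γ→W-ζ 25, Z-δ→W-ζ 12, Z-ε→W-ε 12, Z-ζ→W-ζ 11, Z-η→W-ε 12, Z-θ→W-ε 19
  delivery cost 162, fixed 136 → total 298.
Compare {W-γ, W-ε, W-ζ}: delivery cost 151 + fixed 162 = 313.
Compare {W-γ, W-ε}: delivery cost 229 + fixed 127 = 356.
Compare {W-ε}: delivery cost 258 + fixed 101 = 359.
All other subsets cost ≥ 313. Minimum total cost: 298.

298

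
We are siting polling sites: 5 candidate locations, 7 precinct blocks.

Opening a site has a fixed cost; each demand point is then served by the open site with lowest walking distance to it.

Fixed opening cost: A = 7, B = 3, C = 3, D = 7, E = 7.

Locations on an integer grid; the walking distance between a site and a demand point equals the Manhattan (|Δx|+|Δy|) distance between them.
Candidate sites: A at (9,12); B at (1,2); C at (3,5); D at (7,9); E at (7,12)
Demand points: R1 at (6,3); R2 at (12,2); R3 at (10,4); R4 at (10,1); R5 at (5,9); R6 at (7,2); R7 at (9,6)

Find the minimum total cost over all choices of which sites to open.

58

Open {B, D}: assign each demand point to its cheapest open site.
  R1→B 6, R2→B 11, R3→D 8, R4→B 10, R5→D 2, R6→B 6, R7→D 5
  walking distance 48, fixed 10 → total 58.
Compare {C}: walking distance 56 + fixed 3 = 59.
Compare {D}: walking distance 52 + fixed 7 = 59.
Compare {B, C}: walking distance 53 + fixed 6 = 59.
All other subsets cost ≥ 59. Minimum total cost: 58.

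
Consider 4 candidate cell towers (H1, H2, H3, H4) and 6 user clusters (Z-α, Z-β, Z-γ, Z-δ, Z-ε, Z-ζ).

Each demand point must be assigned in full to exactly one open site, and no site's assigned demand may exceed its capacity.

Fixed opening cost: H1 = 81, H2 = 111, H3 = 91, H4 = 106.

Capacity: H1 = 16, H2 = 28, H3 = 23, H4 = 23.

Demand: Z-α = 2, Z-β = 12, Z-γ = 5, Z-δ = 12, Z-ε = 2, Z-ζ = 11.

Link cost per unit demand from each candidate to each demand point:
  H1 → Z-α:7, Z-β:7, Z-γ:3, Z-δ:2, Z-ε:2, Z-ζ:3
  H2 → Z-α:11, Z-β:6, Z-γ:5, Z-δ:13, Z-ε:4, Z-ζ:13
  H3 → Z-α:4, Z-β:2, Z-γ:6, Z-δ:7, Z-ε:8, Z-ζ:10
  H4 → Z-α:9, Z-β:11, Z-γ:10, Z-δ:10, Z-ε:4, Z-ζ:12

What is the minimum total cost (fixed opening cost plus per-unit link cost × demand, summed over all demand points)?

474

Open {H1, H2}; cheapest assignment that respects the capacities:
  H1 (cap 16, load 16): Z-α, Z-δ, Z-ε — cost 2×7 + 12×2 + 2×2 = 42
  H2 (cap 28, load 28): Z-β, Z-γ, Z-ζ — cost 12×6 + 5×5 + 11×13 = 240
  Shipping 282, fixed 192 → total 474.
  Any other capacity-feasible assignment to {H1, H2} ships for at least 282.
Compare {H1, H2, H3}: its best feasible assignment gives total 484.
Compare {H1, H3, H4}: its best feasible assignment gives total 486.
Every other set of open sites that can feasibly serve all demand totals ≥ 484 even under its best assignment. Minimum: 474.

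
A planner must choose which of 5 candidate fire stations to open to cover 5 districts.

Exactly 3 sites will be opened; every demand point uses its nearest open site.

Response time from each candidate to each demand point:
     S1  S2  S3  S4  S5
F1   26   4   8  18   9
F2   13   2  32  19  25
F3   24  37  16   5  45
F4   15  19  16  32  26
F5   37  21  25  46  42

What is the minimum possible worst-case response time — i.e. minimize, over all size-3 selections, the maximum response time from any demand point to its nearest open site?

13

Open {F1, F2, F3}.
  Farthest demand point is S1 at response time 13 (to F2); all others are ≤ 13.
With {F1, F3, F4} the worst case is 15.
With {F1, F2, F4} the worst case is 18.
No size-3 selection achieves below 13.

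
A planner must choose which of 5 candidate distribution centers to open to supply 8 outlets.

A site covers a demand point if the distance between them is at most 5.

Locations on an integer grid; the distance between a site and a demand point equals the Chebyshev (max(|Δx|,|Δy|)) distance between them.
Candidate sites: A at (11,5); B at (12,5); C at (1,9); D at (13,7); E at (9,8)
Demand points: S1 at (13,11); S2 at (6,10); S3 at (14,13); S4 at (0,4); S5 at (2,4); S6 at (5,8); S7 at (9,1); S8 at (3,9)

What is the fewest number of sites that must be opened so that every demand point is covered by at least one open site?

Coverage sets (demand points within 5 of each site):
  A: {S2, S7}
  B: {S7}
  C: {S2, S4, S5, S6, S8}
  D: {S1}
  E: {S1, S2, S3, S6}
No 2 sites suffice: every size-2 union leaves at least one demand point uncovered.
But {A, C, E} covers everything, so the minimum is 3.

3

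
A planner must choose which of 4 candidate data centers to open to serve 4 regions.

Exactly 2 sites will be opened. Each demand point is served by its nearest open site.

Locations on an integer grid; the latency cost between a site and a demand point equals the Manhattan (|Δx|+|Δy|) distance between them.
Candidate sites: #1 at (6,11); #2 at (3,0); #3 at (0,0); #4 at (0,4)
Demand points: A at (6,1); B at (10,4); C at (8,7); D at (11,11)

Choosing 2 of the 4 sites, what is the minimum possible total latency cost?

26

Open {#1, #2}.
  A→#2 4, B→#1 11, C→#1 6, D→#1 5  ⇒ total 26.
Compare {#1, #3}: total 29.
Compare {#1, #4}: total 30.
No size-2 selection does better; minimum is 26.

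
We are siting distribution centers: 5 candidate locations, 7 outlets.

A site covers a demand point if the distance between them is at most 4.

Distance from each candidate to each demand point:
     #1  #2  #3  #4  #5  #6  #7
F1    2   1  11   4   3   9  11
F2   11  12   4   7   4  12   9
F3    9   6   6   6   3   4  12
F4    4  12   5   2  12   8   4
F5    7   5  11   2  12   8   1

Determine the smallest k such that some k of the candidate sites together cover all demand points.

Coverage sets (demand points within 4 of each site):
  F1: {#1, #2, #4, #5}
  F2: {#3, #5}
  F3: {#5, #6}
  F4: {#1, #4, #7}
  F5: {#4, #7}
No 3 sites suffice: every size-3 union leaves at least one demand point uncovered.
But {F1, F2, F3, F4} covers everything, so the minimum is 4.

4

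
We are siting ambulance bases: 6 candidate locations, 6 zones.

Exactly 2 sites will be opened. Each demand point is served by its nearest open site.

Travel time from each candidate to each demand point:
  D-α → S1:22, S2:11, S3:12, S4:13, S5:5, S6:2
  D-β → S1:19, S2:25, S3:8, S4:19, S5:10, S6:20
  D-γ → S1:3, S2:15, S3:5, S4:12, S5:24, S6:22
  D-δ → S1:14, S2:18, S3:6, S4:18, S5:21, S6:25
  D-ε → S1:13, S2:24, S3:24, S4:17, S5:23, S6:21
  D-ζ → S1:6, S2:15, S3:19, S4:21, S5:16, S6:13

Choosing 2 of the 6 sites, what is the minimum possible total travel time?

38

Open {D-α, D-γ}.
  S1→D-γ 3, S2→D-α 11, S3→D-γ 5, S4→D-γ 12, S5→D-α 5, S6→D-α 2  ⇒ total 38.
Compare {D-α, D-ζ}: total 49.
Compare {D-α, D-δ}: total 51.
No size-2 selection does better; minimum is 38.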